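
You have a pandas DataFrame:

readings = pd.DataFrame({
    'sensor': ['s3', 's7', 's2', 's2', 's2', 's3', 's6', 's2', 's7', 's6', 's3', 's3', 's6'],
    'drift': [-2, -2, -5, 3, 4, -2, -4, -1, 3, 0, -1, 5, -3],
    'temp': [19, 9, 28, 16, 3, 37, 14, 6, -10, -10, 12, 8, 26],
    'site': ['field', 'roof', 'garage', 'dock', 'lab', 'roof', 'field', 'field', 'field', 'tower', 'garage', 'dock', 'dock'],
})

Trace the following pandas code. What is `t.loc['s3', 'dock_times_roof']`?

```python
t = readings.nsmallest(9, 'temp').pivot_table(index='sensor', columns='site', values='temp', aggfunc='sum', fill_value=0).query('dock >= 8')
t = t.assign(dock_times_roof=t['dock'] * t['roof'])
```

take 9 rows with smallest temp:
   sensor  drift  temp    site
8      s7      3   -10   field
9      s6      0   -10   tower
4      s2      4     3     lab
7      s2     -1     6   field
11     s3      5     8    dock
1      s7     -2     9    roof
10     s3     -1    12  garage
6      s6     -4    14   field
3      s2      3    16    dock
pivot: rows=sensor, cols=site, sum(temp):
site    dock  field  garage  lab  roof  tower
sensor                                       
s2        16      6       0    3     0      0
s3         8      0      12    0     0      0
s6         0     14       0    0     0    -10
s7         0    -10       0    0     9      0
filter rows where dock >= 8:
site    dock  field  garage  lab  roof  tower
sensor                                       
s2        16      6       0    3     0      0
s3         8      0      12    0     0      0
add column dock_times_roof = t['dock'] * t['roof']:
site    dock  field  garage  lab  roof  tower  dock_times_roof
sensor                                                        
s2        16      6       0    3     0      0                0
s3         8      0      12    0     0      0                0
Then the value at row 's3', column 'dock_times_roof': 0

0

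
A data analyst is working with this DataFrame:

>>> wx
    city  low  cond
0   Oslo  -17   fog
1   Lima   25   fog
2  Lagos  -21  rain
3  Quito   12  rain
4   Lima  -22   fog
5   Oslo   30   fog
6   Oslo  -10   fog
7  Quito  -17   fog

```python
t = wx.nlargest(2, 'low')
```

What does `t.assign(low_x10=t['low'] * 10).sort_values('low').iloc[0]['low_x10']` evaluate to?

250

take 2 rows with largest low:
   city  low cond
5  Oslo   30  fog
1  Lima   25  fog
add column low_x10 = t['low'] * 10:
   city  low cond  low_x10
5  Oslo   30  fog      300
1  Lima   25  fog      250
sort by low:
   city  low cond  low_x10
1  Lima   25  fog      250
5  Oslo   30  fog      300
So iloc[0]['low_x10'] = 250.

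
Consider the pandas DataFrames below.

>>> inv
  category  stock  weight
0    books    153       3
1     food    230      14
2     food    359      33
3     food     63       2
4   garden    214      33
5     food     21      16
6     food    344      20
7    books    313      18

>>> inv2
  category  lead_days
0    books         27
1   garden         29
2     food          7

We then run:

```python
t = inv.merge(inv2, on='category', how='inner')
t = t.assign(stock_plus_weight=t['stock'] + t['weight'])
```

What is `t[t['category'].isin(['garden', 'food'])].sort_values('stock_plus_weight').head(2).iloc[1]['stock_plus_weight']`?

65

merge on 'category' (how='inner') → 8 rows:
  category  stock  weight  lead_days
0    books    153       3         27
1     food    230      14          7
2     food    359      33          7
3     food     63       2          7
4   garden    214      33         29
5     food     21      16          7
6     food    344      20          7
7    books    313      18         27
add column stock_plus_weight = t['stock'] + t['weight']:
  category  stock  weight  lead_days  stock_plus_weight
0    books    153       3         27                156
1     food    230      14          7                244
2     food    359      33          7                392
3     food     63       2          7                 65
4   garden    214      33         29                247
5     food     21      16          7                 37
6     food    344      20          7                364
7    books    313      18         27                331
filter rows where category in ['garden', 'food']:
  category  stock  weight  lead_days  stock_plus_weight
1     food    230      14          7                244
2     food    359      33          7                392
3     food     63       2          7                 65
4   garden    214      33         29                247
5     food     21      16          7                 37
6     food    344      20          7                364
sort by stock_plus_weight:
  category  stock  weight  lead_days  stock_plus_weight
5     food     21      16          7                 37
3     food     63       2          7                 65
1     food    230      14          7                244
4   garden    214      33         29                247
6     food    344      20          7                364
2     food    359      33          7                392
take first 2 rows:
  category  stock  weight  lead_days  stock_plus_weight
5     food     21      16          7                 37
3     food     63       2          7                 65
Taking the value at position 1, column 'stock_plus_weight' gives 65.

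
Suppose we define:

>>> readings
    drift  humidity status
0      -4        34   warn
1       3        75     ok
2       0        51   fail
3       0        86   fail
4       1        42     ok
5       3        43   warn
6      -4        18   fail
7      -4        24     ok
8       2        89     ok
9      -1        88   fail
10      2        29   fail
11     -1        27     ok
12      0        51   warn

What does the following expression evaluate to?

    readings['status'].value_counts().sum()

13

value_counts of status:
status
ok      5
fail    5
warn    3
Name: count, dtype: int64
Then the sum of the resulting series: 13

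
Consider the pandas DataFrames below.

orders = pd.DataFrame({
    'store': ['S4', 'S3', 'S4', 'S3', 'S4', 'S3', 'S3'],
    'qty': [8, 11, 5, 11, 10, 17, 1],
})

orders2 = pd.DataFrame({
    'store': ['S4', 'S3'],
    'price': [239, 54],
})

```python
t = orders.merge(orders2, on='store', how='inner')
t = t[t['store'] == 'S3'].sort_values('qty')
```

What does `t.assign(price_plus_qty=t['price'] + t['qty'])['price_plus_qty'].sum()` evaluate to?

256

merge on 'store' (how='inner') → 7 rows:
  store  qty  price
0    S4    8    239
1    S3   11     54
2    S4    5    239
3    S3   11     54
4    S4   10    239
5    S3   17     54
6    S3    1     54
filter rows where store == 'S3':
  store  qty  price
1    S3   11     54
3    S3   11     54
5    S3   17     54
6    S3    1     54
sort by qty:
  store  qty  price
6    S3    1     54
1    S3   11     54
3    S3   11     54
5    S3   17     54
add column price_plus_qty = t['price'] + t['qty']:
  store  qty  price  price_plus_qty
6    S3    1     54              55
1    S3   11     54              65
3    S3   11     54              65
5    S3   17     54              71
Taking the sum of column 'price_plus_qty' gives 256.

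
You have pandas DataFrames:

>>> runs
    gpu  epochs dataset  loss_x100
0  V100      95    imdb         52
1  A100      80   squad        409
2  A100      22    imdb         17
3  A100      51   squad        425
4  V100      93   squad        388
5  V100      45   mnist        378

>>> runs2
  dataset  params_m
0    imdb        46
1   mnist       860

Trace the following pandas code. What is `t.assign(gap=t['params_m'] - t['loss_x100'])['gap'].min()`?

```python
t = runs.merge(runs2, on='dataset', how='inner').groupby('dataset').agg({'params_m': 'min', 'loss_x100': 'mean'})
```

merge on 'dataset' (how='inner') → 3 rows:
    gpu  epochs dataset  loss_x100  params_m
0  V100      95    imdb         52        46
1  A100      22    imdb         17        46
2  V100      45   mnist        378       860
group by dataset: min(params_m), mean(loss_x100):
         params_m  loss_x100
dataset                     
imdb           46       34.5
mnist         860      378.0
add column gap = t['params_m'] - t['loss_x100']:
         params_m  loss_x100    gap
dataset                            
imdb           46       34.5   11.5
mnist         860      378.0  482.0
min of column 'gap' → 11.5

11.5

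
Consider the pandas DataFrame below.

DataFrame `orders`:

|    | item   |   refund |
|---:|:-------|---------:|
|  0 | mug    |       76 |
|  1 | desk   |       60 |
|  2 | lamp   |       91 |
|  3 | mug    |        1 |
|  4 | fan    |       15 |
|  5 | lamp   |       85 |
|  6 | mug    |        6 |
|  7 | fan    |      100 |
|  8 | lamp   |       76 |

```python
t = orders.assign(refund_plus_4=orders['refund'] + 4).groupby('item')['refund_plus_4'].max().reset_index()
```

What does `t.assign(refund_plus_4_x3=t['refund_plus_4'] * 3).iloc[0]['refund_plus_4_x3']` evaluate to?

192

add column refund_plus_4 = orders['refund'] + 4:
   item  refund  refund_plus_4
0   mug      76             80
1  desk      60             64
2  lamp      91             95
3   mug       1              5
4   fan      15             19
5  lamp      85             89
6   mug       6             10
7   fan     100            104
8  lamp      76             80
group by item, max of refund_plus_4:
item
desk     64
fan     104
lamp     95
mug      80
Name: refund_plus_4, dtype: int64
reset_index():
   item  refund_plus_4
0  desk             64
1   fan            104
2  lamp             95
3   mug             80
add column refund_plus_4_x3 = t['refund_plus_4'] * 3:
   item  refund_plus_4  refund_plus_4_x3
0  desk             64               192
1   fan            104               312
2  lamp             95               285
3   mug             80               240
Hence 192.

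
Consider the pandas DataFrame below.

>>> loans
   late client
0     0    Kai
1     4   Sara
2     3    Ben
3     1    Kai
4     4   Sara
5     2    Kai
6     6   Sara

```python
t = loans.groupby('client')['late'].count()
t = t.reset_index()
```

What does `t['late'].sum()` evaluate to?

7

group by client, count of late:
client
Ben     1
Kai     3
Sara    3
Name: late, dtype: int64
reset_index():
  client  late
0    Ben     1
1    Kai     3
2   Sara     3
Finally, sum of column 'late' = 7.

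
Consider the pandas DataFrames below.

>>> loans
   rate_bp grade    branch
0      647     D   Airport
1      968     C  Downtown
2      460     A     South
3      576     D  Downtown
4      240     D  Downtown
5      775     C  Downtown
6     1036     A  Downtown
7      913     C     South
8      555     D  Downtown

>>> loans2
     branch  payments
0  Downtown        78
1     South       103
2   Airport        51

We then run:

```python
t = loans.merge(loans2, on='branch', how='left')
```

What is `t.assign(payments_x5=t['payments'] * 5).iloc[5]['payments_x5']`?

390

merge on 'branch' (how='left') → 9 rows:
   rate_bp grade    branch  payments
0      647     D   Airport        51
1      968     C  Downtown        78
2      460     A     South       103
3      576     D  Downtown        78
4      240     D  Downtown        78
5      775     C  Downtown        78
6     1036     A  Downtown        78
7      913     C     South       103
8      555     D  Downtown        78
add column payments_x5 = t['payments'] * 5:
   rate_bp grade    branch  payments  payments_x5
0      647     D   Airport        51          255
1      968     C  Downtown        78          390
2      460     A     South       103          515
3      576     D  Downtown        78          390
4      240     D  Downtown        78          390
5      775     C  Downtown        78          390
6     1036     A  Downtown        78          390
7      913     C     South       103          515
8      555     D  Downtown        78          390
Then the value at position 5, column 'payments_x5': 390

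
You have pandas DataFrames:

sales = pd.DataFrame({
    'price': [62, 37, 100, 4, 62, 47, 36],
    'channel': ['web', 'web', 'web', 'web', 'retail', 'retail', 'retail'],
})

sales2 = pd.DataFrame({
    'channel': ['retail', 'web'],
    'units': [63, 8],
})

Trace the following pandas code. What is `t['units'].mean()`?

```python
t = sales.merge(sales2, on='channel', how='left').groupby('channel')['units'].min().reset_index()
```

35.5

merge on 'channel' (how='left') → 7 rows:
   price channel  units
0     62     web      8
1     37     web      8
2    100     web      8
3      4     web      8
4     62  retail     63
5     47  retail     63
6     36  retail     63
group by channel, min of units:
channel
retail    63
web        8
Name: units, dtype: int64
reset_index():
  channel  units
0  retail     63
1     web      8
Hence 35.5.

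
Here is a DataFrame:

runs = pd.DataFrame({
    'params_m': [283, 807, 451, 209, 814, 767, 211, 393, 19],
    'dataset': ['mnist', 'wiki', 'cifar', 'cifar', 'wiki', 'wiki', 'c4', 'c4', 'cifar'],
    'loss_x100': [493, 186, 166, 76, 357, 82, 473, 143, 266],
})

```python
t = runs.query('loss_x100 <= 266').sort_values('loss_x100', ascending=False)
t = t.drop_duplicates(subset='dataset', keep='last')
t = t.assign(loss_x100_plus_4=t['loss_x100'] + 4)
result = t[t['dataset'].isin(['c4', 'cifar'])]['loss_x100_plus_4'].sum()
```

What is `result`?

filter rows where loss_x100 <= 266:
   params_m dataset  loss_x100
1       807    wiki        186
2       451   cifar        166
3       209   cifar         76
5       767    wiki         82
7       393      c4        143
8        19   cifar        266
sort by loss_x100 descending:
   params_m dataset  loss_x100
8        19   cifar        266
1       807    wiki        186
2       451   cifar        166
7       393      c4        143
5       767    wiki         82
3       209   cifar         76
drop duplicate dataset (keep=last):
   params_m dataset  loss_x100
7       393      c4        143
5       767    wiki         82
3       209   cifar         76
add column loss_x100_plus_4 = t['loss_x100'] + 4:
   params_m dataset  loss_x100  loss_x100_plus_4
7       393      c4        143               147
5       767    wiki         82                86
3       209   cifar         76                80
filter rows where dataset in ['c4', 'cifar']:
   params_m dataset  loss_x100  loss_x100_plus_4
7       393      c4        143               147
3       209   cifar         76                80
Finally, sum of column 'loss_x100_plus_4' = 227.

227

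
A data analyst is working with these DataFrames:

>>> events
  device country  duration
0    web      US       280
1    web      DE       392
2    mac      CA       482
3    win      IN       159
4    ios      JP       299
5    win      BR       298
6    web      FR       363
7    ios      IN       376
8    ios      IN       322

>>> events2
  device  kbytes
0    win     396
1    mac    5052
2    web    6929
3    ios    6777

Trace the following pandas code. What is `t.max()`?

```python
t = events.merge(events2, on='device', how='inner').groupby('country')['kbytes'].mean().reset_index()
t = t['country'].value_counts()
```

merge on 'device' (how='inner') → 9 rows:
  device country  duration  kbytes
0    web      US       280    6929
1    web      DE       392    6929
2    mac      CA       482    5052
3    win      IN       159     396
4    ios      JP       299    6777
5    win      BR       298     396
6    web      FR       363    6929
7    ios      IN       376    6777
8    ios      IN       322    6777
group by country, mean of kbytes:
country
BR     396.0
CA    5052.0
DE    6929.0
FR    6929.0
IN    4650.0
JP    6777.0
US    6929.0
Name: kbytes, dtype: float64
reset_index():
  country  kbytes
0      BR   396.0
1      CA  5052.0
2      DE  6929.0
3      FR  6929.0
4      IN  4650.0
5      JP  6777.0
6      US  6929.0
value_counts of country:
country
BR    1
CA    1
DE    1
FR    1
IN    1
JP    1
US    1
Name: count, dtype: int64
Reading off the max of the resulting series, we get 1.

1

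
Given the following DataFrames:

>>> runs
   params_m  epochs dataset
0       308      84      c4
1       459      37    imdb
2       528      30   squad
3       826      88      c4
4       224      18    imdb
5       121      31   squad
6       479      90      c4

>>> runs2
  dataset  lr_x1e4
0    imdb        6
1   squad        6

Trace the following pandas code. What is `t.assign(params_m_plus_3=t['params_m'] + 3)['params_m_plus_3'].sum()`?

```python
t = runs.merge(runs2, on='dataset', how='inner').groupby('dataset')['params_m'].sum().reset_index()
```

1338

merge on 'dataset' (how='inner') → 4 rows:
   params_m  epochs dataset  lr_x1e4
0       459      37    imdb        6
1       528      30   squad        6
2       224      18    imdb        6
3       121      31   squad        6
group by dataset, sum of params_m:
dataset
imdb     683
squad    649
Name: params_m, dtype: int64
reset_index():
  dataset  params_m
0    imdb       683
1   squad       649
add column params_m_plus_3 = t['params_m'] + 3:
  dataset  params_m  params_m_plus_3
0    imdb       683              686
1   squad       649              652
So sum() = 1338.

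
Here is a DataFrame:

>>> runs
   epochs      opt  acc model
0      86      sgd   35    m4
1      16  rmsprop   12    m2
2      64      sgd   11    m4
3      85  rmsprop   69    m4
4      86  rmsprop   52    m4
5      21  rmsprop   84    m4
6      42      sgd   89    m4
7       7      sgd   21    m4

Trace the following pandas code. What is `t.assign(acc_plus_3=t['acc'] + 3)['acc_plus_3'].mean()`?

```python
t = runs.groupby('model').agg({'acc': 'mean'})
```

34.7857142857

group by model, mean of acc:
             acc
model           
m2     12.000000
m4     51.571429
add column acc_plus_3 = t['acc'] + 3:
             acc  acc_plus_3
model                       
m2     12.000000   15.000000
m4     51.571429   54.571429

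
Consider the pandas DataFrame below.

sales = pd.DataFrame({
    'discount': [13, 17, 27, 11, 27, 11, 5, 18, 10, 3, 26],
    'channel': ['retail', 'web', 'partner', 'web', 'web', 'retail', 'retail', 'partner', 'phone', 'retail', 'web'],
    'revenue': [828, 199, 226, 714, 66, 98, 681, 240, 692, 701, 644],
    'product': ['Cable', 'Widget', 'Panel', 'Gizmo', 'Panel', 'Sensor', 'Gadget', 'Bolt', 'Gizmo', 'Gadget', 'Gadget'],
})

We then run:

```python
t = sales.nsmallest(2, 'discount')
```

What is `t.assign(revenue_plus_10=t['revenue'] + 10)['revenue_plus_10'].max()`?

take 2 rows with smallest discount:
   discount channel  revenue product
9         3  retail      701  Gadget
6         5  retail      681  Gadget
add column revenue_plus_10 = t['revenue'] + 10:
   discount channel  revenue product  revenue_plus_10
9         3  retail      701  Gadget              711
6         5  retail      681  Gadget              691

711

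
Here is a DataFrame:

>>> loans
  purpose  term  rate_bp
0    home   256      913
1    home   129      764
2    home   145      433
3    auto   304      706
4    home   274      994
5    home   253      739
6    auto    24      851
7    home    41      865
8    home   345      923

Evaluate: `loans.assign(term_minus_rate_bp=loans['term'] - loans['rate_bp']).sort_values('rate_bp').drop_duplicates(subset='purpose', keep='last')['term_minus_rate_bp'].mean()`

add column term_minus_rate_bp = loans['term'] - loans['rate_bp']:
  purpose  term  rate_bp  term_minus_rate_bp
0    home   256      913                -657
1    home   129      764                -635
2    home   145      433                -288
3    auto   304      706                -402
4    home   274      994                -720
5    home   253      739                -486
6    auto    24      851                -827
7    home    41      865                -824
8    home   345      923                -578
sort by rate_bp:
  purpose  term  rate_bp  term_minus_rate_bp
2    home   145      433                -288
3    auto   304      706                -402
5    home   253      739                -486
1    home   129      764                -635
6    auto    24      851                -827
7    home    41      865                -824
0    home   256      913                -657
8    home   345      923                -578
4    home   274      994                -720
drop duplicate purpose (keep=last):
  purpose  term  rate_bp  term_minus_rate_bp
6    auto    24      851                -827
4    home   274      994                -720
So mean() = -773.5.

-773.5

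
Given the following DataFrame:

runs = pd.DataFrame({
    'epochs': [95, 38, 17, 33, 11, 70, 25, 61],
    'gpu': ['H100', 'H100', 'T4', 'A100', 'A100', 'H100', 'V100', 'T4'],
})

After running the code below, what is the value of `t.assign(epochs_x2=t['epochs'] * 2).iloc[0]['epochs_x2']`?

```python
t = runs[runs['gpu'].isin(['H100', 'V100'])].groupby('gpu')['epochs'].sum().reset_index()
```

406

filter rows where gpu in ['H100', 'V100']:
   epochs   gpu
0      95  H100
1      38  H100
5      70  H100
6      25  V100
group by gpu, sum of epochs:
gpu
H100    203
V100     25
Name: epochs, dtype: int64
reset_index():
    gpu  epochs
0  H100     203
1  V100      25
add column epochs_x2 = t['epochs'] * 2:
    gpu  epochs  epochs_x2
0  H100     203        406
1  V100      25         50
Then the value at position 0, column 'epochs_x2': 406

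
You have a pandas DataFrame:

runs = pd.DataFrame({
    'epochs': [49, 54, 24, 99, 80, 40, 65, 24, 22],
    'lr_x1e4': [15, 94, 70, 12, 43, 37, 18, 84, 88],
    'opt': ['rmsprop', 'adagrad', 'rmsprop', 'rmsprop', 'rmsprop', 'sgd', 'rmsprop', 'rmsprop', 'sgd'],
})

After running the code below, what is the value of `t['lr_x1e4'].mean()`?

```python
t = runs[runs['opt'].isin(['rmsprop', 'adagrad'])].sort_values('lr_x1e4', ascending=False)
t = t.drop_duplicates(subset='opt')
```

89.0

filter rows where opt in ['rmsprop', 'adagrad']:
   epochs  lr_x1e4      opt
0      49       15  rmsprop
1      54       94  adagrad
2      24       70  rmsprop
3      99       12  rmsprop
4      80       43  rmsprop
6      65       18  rmsprop
7      24       84  rmsprop
sort by lr_x1e4 descending:
   epochs  lr_x1e4      opt
1      54       94  adagrad
7      24       84  rmsprop
2      24       70  rmsprop
4      80       43  rmsprop
6      65       18  rmsprop
0      49       15  rmsprop
3      99       12  rmsprop
drop duplicate opt (keep=first):
   epochs  lr_x1e4      opt
1      54       94  adagrad
7      24       84  rmsprop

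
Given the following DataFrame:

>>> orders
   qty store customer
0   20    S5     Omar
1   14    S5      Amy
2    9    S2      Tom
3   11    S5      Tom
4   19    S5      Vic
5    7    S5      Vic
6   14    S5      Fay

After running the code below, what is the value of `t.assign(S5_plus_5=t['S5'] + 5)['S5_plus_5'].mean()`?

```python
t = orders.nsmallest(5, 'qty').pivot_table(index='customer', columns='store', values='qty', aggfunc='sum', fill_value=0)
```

16.5

take 5 rows with smallest qty:
   qty store customer
5    7    S5      Vic
2    9    S2      Tom
3   11    S5      Tom
1   14    S5      Amy
6   14    S5      Fay
pivot: rows=customer, cols=store, sum(qty):
store     S2  S5
customer        
Amy        0  14
Fay        0  14
Tom        9  11
Vic        0   7
add column S5_plus_5 = t['S5'] + 5:
store     S2  S5  S5_plus_5
customer                   
Amy        0  14         19
Fay        0  14         19
Tom        9  11         16
Vic        0   7         12
Then the mean of column 'S5_plus_5': 16.5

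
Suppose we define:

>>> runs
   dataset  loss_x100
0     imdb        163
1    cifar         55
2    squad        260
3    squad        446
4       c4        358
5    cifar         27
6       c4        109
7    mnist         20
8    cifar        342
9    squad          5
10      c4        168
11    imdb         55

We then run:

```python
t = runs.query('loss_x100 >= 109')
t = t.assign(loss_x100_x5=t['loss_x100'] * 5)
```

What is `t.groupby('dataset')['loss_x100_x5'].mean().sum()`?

filter rows where loss_x100 >= 109:
   dataset  loss_x100
0     imdb        163
2    squad        260
3    squad        446
4       c4        358
6       c4        109
8    cifar        342
10      c4        168
add column loss_x100_x5 = t['loss_x100'] * 5:
   dataset  loss_x100  loss_x100_x5
0     imdb        163           815
2    squad        260          1300
3    squad        446          2230
4       c4        358          1790
6       c4        109           545
8    cifar        342          1710
10      c4        168           840
group by dataset, mean of loss_x100_x5:
dataset
c4       1058.333333
cifar    1710.000000
imdb      815.000000
squad    1765.000000
Name: loss_x100_x5, dtype: float64
Taking the sum of the resulting series gives 5348.33333333.

5348.33333333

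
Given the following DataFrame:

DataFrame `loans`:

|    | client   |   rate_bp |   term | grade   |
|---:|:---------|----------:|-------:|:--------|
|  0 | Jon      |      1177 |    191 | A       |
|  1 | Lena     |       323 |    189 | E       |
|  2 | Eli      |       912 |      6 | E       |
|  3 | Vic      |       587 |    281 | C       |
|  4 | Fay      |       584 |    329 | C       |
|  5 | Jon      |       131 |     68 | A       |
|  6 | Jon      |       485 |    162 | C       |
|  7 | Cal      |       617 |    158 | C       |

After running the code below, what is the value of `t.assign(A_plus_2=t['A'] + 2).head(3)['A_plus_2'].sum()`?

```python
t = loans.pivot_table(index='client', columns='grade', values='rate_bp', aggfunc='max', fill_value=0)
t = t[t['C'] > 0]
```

pivot: rows=client, cols=grade, max(rate_bp):
grade      A    C    E
client                
Cal        0  617    0
Eli        0    0  912
Fay        0  584    0
Jon     1177  485    0
Lena       0    0  323
Vic        0  587    0
filter rows where C > 0:
grade      A    C  E
client              
Cal        0  617  0
Fay        0  584  0
Jon     1177  485  0
Vic        0  587  0
add column A_plus_2 = t['A'] + 2:
grade      A    C  E  A_plus_2
client                        
Cal        0  617  0         2
Fay        0  584  0         2
Jon     1177  485  0      1179
Vic        0  587  0         2
take first 3 rows:
grade      A    C  E  A_plus_2
client                        
Cal        0  617  0         2
Fay        0  584  0         2
Jon     1177  485  0      1179
Then the sum of column 'A_plus_2': 1183

1183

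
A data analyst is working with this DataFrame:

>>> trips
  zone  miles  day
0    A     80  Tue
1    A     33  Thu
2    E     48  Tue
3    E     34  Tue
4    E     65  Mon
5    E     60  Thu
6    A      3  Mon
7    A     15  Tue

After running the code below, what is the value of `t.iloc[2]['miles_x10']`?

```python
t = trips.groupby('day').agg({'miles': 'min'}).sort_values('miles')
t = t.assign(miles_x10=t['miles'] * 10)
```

330

group by day, min of miles:
     miles
day       
Mon      3
Thu     33
Tue     15
sort by miles:
     miles
day       
Mon      3
Tue     15
Thu     33
add column miles_x10 = t['miles'] * 10:
     miles  miles_x10
day                  
Mon      3         30
Tue     15        150
Thu     33        330
value at position 2, column 'miles_x10' → 330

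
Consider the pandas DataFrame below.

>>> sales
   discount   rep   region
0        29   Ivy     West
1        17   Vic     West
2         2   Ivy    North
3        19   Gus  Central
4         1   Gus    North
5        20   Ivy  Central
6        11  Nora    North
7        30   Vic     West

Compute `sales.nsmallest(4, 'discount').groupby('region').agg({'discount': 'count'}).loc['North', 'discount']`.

3

take 4 rows with smallest discount:
   discount   rep region
4         1   Gus  North
2         2   Ivy  North
6        11  Nora  North
1        17   Vic   West
group by region, count of discount:
        discount
region          
North          3
West           1
Taking the value at row 'North', column 'discount' gives 3.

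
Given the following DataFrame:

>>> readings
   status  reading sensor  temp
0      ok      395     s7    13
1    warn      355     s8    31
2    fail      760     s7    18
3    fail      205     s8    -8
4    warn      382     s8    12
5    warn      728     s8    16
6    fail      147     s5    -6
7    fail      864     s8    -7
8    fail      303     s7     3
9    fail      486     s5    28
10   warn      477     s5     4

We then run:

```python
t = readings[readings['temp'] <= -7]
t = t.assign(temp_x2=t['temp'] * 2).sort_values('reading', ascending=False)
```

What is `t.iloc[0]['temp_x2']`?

filter rows where temp <= -7:
  status  reading sensor  temp
3   fail      205     s8    -8
7   fail      864     s8    -7
add column temp_x2 = t['temp'] * 2:
  status  reading sensor  temp  temp_x2
3   fail      205     s8    -8      -16
7   fail      864     s8    -7      -14
sort by reading descending:
  status  reading sensor  temp  temp_x2
7   fail      864     s8    -7      -14
3   fail      205     s8    -8      -16

-14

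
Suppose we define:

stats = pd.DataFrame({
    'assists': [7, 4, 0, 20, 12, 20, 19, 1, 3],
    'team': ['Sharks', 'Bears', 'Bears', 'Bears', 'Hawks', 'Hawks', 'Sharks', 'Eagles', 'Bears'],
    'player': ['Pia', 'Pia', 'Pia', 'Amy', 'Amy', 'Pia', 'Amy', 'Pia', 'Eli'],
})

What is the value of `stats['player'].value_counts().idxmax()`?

value_counts of player:
player
Pia    5
Amy    3
Eli    1
Name: count, dtype: int64
Taking the label with the largest value gives Pia.

Pia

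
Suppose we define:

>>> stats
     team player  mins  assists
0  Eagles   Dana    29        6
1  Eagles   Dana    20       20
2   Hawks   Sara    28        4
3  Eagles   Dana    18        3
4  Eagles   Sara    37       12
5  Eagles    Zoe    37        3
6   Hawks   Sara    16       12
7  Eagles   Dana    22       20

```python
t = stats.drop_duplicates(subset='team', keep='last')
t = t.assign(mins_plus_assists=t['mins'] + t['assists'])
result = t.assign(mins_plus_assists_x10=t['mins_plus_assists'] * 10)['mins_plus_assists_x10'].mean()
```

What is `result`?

350.0

drop duplicate team (keep=last):
     team player  mins  assists
6   Hawks   Sara    16       12
7  Eagles   Dana    22       20
add column mins_plus_assists = t['mins'] + t['assists']:
     team player  mins  assists  mins_plus_assists
6   Hawks   Sara    16       12                 28
7  Eagles   Dana    22       20                 42
add column mins_plus_assists_x10 = t['mins_plus_assists'] * 10:
     team player  mins  assists  mins_plus_assists  mins_plus_assists_x10
6   Hawks   Sara    16       12                 28                    280
7  Eagles   Dana    22       20                 42                    420
Taking the mean of column 'mins_plus_assists_x10' gives 350.0.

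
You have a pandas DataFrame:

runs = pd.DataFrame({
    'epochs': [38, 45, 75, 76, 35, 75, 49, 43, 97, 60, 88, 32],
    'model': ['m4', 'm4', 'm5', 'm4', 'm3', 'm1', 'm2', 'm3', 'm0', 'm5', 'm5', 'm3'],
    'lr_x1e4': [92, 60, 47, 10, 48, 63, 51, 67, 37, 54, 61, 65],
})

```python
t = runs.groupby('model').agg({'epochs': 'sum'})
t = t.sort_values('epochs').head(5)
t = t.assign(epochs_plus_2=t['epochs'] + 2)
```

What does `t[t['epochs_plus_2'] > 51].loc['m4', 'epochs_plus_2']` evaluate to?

161

group by model, sum of epochs:
       epochs
model        
m0         97
m1         75
m2         49
m3        110
m4        159
m5        223
sort by epochs:
       epochs
model        
m2         49
m1         75
m0         97
m3        110
m4        159
m5        223
take first 5 rows:
       epochs
model        
m2         49
m1         75
m0         97
m3        110
m4        159
add column epochs_plus_2 = t['epochs'] + 2:
       epochs  epochs_plus_2
model                       
m2         49             51
m1         75             77
m0         97             99
m3        110            112
m4        159            161
filter rows where epochs_plus_2 > 51:
       epochs  epochs_plus_2
model                       
m1         75             77
m0         97             99
m3        110            112
m4        159            161
value at row 'm4', column 'epochs_plus_2' → 161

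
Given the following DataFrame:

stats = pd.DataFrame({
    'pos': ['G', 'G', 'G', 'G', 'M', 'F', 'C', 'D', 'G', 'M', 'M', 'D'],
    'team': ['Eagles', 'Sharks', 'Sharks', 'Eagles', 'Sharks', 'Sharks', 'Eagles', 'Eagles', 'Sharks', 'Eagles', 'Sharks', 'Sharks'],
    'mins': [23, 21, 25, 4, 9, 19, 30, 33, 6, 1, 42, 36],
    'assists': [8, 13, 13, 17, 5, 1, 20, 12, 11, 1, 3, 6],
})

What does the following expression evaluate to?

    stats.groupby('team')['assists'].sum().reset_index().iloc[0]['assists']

58

group by team, sum of assists:
team
Eagles    58
Sharks    52
Name: assists, dtype: int64
reset_index():
     team  assists
0  Eagles       58
1  Sharks       52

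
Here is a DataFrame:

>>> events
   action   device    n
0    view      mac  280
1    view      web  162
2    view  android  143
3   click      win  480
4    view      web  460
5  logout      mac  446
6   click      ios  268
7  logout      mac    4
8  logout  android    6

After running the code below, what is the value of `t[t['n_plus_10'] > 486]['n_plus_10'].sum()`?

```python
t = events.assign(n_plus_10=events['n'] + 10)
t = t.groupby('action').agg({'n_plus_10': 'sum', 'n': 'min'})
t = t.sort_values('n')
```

1853

add column n_plus_10 = events['n'] + 10:
   action   device    n  n_plus_10
0    view      mac  280        290
1    view      web  162        172
2    view  android  143        153
3   click      win  480        490
4    view      web  460        470
5  logout      mac  446        456
6   click      ios  268        278
7  logout      mac    4         14
8  logout  android    6         16
group by action: sum(n_plus_10), min(n):
        n_plus_10    n
action                
click         768  268
logout        486    4
view         1085  143
sort by n:
        n_plus_10    n
action                
logout        486    4
view         1085  143
click         768  268
filter rows where n_plus_10 > 486:
        n_plus_10    n
action                
view         1085  143
click         768  268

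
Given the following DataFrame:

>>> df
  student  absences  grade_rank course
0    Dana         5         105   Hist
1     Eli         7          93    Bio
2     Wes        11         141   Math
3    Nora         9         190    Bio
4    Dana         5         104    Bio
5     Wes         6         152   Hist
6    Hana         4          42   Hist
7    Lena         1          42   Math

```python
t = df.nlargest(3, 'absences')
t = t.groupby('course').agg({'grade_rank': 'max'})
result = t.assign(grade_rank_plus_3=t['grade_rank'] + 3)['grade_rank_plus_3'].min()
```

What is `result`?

take 3 rows with largest absences:
  student  absences  grade_rank course
2     Wes        11         141   Math
3    Nora         9         190    Bio
1     Eli         7          93    Bio
group by course, max of grade_rank:
        grade_rank
course            
Bio            190
Math           141
add column grade_rank_plus_3 = t['grade_rank'] + 3:
        grade_rank  grade_rank_plus_3
course                               
Bio            190                193
Math           141                144
Hence 144.

144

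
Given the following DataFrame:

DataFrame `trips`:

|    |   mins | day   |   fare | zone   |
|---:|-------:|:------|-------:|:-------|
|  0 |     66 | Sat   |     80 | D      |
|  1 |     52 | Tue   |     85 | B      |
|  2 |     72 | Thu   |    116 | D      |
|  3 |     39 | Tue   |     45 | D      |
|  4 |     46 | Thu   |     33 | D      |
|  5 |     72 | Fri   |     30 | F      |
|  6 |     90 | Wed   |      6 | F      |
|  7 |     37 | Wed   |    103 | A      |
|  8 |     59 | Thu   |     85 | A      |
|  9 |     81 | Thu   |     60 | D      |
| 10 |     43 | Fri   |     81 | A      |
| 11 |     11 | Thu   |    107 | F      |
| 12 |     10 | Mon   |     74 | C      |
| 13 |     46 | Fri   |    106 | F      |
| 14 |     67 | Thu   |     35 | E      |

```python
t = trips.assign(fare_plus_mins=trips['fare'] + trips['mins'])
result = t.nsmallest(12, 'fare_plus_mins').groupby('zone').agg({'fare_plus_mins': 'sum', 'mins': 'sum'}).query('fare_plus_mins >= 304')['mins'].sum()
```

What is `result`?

478

add column fare_plus_mins = trips['fare'] + trips['mins']:
    mins  day  fare zone  fare_plus_mins
0     66  Sat    80    D             146
1     52  Tue    85    B             137
2     72  Thu   116    D             188
3     39  Tue    45    D              84
4     46  Thu    33    D              79
5     72  Fri    30    F             102
6     90  Wed     6    F              96
7     37  Wed   103    A             140
8     59  Thu    85    A             144
9     81  Thu    60    D             141
10    43  Fri    81    A             124
11    11  Thu   107    F             118
12    10  Mon    74    C              84
13    46  Fri   106    F             152
14    67  Thu    35    E             102
take 12 rows with smallest fare_plus_mins:
    mins  day  fare zone  fare_plus_mins
4     46  Thu    33    D              79
3     39  Tue    45    D              84
12    10  Mon    74    C              84
6     90  Wed     6    F              96
5     72  Fri    30    F             102
14    67  Thu    35    E             102
11    11  Thu   107    F             118
10    43  Fri    81    A             124
1     52  Tue    85    B             137
7     37  Wed   103    A             140
9     81  Thu    60    D             141
8     59  Thu    85    A             144
group by zone: sum(fare_plus_mins), sum(mins):
      fare_plus_mins  mins
zone                      
A                408   139
B                137    52
C                 84    10
D                304   166
E                102    67
F                316   173
filter rows where fare_plus_mins >= 304:
      fare_plus_mins  mins
zone                      
A                408   139
D                304   166
F                316   173
Taking the sum of column 'mins' gives 478.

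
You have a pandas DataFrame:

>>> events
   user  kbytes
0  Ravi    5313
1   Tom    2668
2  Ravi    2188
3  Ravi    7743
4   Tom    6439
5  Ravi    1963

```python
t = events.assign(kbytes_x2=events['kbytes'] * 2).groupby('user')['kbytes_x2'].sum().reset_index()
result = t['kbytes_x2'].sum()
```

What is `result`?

52628

add column kbytes_x2 = events['kbytes'] * 2:
   user  kbytes  kbytes_x2
0  Ravi    5313      10626
1   Tom    2668       5336
2  Ravi    2188       4376
3  Ravi    7743      15486
4   Tom    6439      12878
5  Ravi    1963       3926
group by user, sum of kbytes_x2:
user
Ravi    34414
Tom     18214
Name: kbytes_x2, dtype: int64
reset_index():
   user  kbytes_x2
0  Ravi      34414
1   Tom      18214
Taking the sum of column 'kbytes_x2' gives 52628.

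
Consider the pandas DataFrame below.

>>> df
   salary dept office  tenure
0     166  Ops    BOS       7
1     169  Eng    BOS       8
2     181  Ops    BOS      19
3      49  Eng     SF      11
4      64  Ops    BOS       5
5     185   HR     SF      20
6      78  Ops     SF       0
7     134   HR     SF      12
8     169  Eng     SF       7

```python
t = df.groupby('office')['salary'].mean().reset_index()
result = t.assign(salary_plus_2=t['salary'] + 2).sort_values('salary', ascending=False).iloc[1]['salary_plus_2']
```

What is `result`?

125.0

group by office, mean of salary:
office
BOS    145.0
SF     123.0
Name: salary, dtype: float64
reset_index():
  office  salary
0    BOS   145.0
1     SF   123.0
add column salary_plus_2 = t['salary'] + 2:
  office  salary  salary_plus_2
0    BOS   145.0          147.0
1     SF   123.0          125.0
sort by salary descending:
  office  salary  salary_plus_2
0    BOS   145.0          147.0
1     SF   123.0          125.0
Hence 125.0.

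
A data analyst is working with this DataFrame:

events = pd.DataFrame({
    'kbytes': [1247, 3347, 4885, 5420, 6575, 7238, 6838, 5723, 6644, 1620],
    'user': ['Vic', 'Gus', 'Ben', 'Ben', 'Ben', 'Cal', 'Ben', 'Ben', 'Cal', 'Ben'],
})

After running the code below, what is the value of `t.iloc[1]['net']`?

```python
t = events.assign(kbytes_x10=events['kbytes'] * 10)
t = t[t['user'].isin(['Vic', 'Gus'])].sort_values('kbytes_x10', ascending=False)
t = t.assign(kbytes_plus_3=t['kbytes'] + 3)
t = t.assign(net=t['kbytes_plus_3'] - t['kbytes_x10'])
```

add column kbytes_x10 = events['kbytes'] * 10:
   kbytes user  kbytes_x10
0    1247  Vic       12470
1    3347  Gus       33470
2    4885  Ben       48850
3    5420  Ben       54200
4    6575  Ben       65750
5    7238  Cal       72380
6    6838  Ben       68380
7    5723  Ben       57230
8    6644  Cal       66440
9    1620  Ben       16200
filter rows where user in ['Vic', 'Gus']:
   kbytes user  kbytes_x10
0    1247  Vic       12470
1    3347  Gus       33470
sort by kbytes_x10 descending:
   kbytes user  kbytes_x10
1    3347  Gus       33470
0    1247  Vic       12470
add column kbytes_plus_3 = t['kbytes'] + 3:
   kbytes user  kbytes_x10  kbytes_plus_3
1    3347  Gus       33470           3350
0    1247  Vic       12470           1250
add column net = t['kbytes_plus_3'] - t['kbytes_x10']:
   kbytes user  kbytes_x10  kbytes_plus_3    net
1    3347  Gus       33470           3350 -30120
0    1247  Vic       12470           1250 -11220

-11220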